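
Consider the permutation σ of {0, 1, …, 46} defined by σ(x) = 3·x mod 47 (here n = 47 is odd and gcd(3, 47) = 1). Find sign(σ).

+1

Trace 17: π^k(17) = [17, 4, 12, 36, 14, 42, 32] for k=0..6.
Cycle type of π: 23×2 + 1; total 3 cycles.
sign(π) = (−1)^{n − #cycles} = (−1)^{47−3} = (−1)^44 = +1.
Via Zolotarev, sign(π_{3}) = (3|47) = +1.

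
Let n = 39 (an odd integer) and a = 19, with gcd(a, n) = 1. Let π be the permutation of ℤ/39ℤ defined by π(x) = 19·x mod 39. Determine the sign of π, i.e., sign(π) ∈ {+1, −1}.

-1

Trace 1: π^k(1) = [1, 19, 10, 34, 22, 28, 25] for k=0..6.
Cycle lengths of π_19 on ℤ/39ℤ: [12, 12, 12, 1, 1, 1]; 6 cycles in total.
sign(π) = (−1)^{n − #cycles} = (−1)^{39−6} = (−1)^33 = -1.
Via Zolotarev, sign(π_{19}) = (19|39) = -1.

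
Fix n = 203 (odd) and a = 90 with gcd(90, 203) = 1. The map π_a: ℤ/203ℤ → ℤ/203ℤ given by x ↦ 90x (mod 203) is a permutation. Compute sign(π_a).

+1

Start at x=97: 97 → 1 → 90 → 183 → 27 → 197 → 69 → … (one orbit).
Cycle type of π: 28×7 + 2×3 + 1; total 11 cycles.
Σ(ℓ_i−1) = 203−11 = 192; sign = (−1)^192 = +1.
Check: (90/203) = +1 by Zolotarev.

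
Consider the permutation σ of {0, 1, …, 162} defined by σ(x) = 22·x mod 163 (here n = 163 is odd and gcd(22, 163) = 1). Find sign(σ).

+1

Start at x=126: 126 → 1 → 22 → 158 → 53 → 25 → 61 → … (one orbit).
7 cycles of lengths [27, 27, 27, 27, 27, 27, 1].
n − c = 163 − 7 = 156; sign = (−1)^156 = +1.
Zolotarev: (22|163) = +1, matching the cycle-count sign.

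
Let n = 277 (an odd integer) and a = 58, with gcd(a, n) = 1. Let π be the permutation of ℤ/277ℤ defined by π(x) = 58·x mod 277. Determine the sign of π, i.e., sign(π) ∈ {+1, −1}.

Orbit of 164 under x↦58x: [164, 94, 189, 159, 81, 266, 193]… (length divides ord_277(58)).
π_58 has 2 disjoint cycles with lengths [276, 1] on {0,…,276}.
n − c = 277 − 2 = 275; sign = (−1)^275 = -1.
The Jacobi symbol (58|277) = -1 (Zolotarev) agrees.

-1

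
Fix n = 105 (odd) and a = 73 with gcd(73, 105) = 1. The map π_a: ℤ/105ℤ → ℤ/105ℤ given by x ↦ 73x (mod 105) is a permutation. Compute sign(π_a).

Trace 13: π^k(13) = [13, 4, 82, 1, 73, 79, 97] for k=0..6.
15 cycles of lengths [12, 12, 12, 12, 12, 12, 6, 6, 6, 4, 4, 4, 1, 1, 1].
With 15 cycles on 105 points, sign = (−1)^{105−15} = +1.

+1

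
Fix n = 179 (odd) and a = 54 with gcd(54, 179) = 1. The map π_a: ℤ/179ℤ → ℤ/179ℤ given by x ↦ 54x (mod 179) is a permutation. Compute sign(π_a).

Start at x=127: 127 → 56 → 160 → 48 → 86 → 169 → 176 → … (one orbit).
π_54 has 2 disjoint cycles with lengths [178, 1] on {0,…,178}.
2 cycles on 179: each ℓ→(−1)^(ℓ−1), product (−1)^177 = -1.
Zolotarev: (54|179) = -1, matching the cycle-count sign.

-1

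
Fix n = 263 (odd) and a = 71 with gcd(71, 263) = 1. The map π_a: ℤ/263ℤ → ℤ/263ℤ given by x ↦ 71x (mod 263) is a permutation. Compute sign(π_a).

Orbit of 123 under x↦71x: [123, 54, 152, 9, 113, 133, 238]… (length divides ord_263(71)).
The orbit structure of x ↦ 71x mod 263: 2 orbits of sizes [262, 1].
n − c = 263 − 2 = 261; sign = (−1)^261 = -1.
Check: (71/263) = -1 by Zolotarev.

-1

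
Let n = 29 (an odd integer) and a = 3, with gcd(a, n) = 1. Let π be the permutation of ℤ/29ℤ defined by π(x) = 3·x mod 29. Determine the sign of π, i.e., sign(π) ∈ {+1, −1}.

Orbit of 28 under x↦3x: [28, 26, 20, 2, 6, 18, 25]… (length divides ord_29(3)).
π_3 has 2 disjoint cycles with lengths [28, 1] on {0,…,28}.
2 cycles on 29: each ℓ→(−1)^(ℓ−1), product (−1)^27 = -1.
Check: (3/29) = -1 by Zolotarev.

-1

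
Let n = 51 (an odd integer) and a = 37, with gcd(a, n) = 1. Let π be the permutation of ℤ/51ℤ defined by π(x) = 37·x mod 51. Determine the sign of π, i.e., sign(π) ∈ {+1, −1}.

Orbit of 28 under x↦37x: [28, 16, 31, 25, 7, 4, 46]… (length divides ord_51(37)).
Cycle lengths of π_37 on ℤ/51ℤ: [16, 16, 16, 1, 1, 1]; 6 cycles in total.
6 cycles on 51: each ℓ→(−1)^(ℓ−1), product (−1)^45 = -1.
(37|51)_J = -1 (Zolotarev's lemma cross-check).

-1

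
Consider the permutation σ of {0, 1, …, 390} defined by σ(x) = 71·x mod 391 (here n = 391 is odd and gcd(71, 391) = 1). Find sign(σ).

-1

Start at x=330: 330 → 361 → 216 → 87 → 312 → 256 → 190 → … (one orbit).
Cycle type of π: 176×2 + 16 + 11×2 + 1; total 6 cycles.
With 6 cycles on 391 points, sign = (−1)^{391−6} = -1.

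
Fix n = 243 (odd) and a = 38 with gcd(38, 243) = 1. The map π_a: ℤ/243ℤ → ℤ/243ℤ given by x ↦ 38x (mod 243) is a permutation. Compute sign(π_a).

Orbit of 154 under x↦38x: [154, 20, 31, 206, 52, 32, 1]… (length divides ord_243(38)).
Cycle lengths of π_38 on ℤ/243ℤ: [162, 54, 18, 6, 2, 1]; 6 cycles in total.
Σ(ℓ_i−1) = 243−6 = 237; sign = (−1)^237 = -1.
Zolotarev: (38|243) = -1, matching the cycle-count sign.

-1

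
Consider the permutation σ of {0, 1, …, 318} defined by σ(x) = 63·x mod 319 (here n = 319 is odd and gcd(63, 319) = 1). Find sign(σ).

-1

Orbit of 109 under x↦63x: [109, 168, 57, 82, 62, 78, 129]… (length divides ord_319(63)).
8 cycles of lengths [70, 70, 70, 70, 14, 14, 10, 1].
Σ(ℓ_i−1) = 319−8 = 311; sign = (−1)^311 = -1.
Check: (63/319) = -1 by Zolotarev.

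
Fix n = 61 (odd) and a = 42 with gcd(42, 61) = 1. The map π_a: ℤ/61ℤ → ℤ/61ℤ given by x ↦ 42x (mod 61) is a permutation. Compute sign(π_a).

+1

Trace 34: π^k(34) = [34, 25, 13, 58, 57, 15, 20] for k=0..6.
Cycle lengths of π_42 on ℤ/61ℤ: [15, 15, 15, 15, 1]; 5 cycles in total.
61 − 5 = 56 transpositions; sign(π) = (−1)^56 = +1.
The Jacobi symbol (42|61) = +1 (Zolotarev) agrees.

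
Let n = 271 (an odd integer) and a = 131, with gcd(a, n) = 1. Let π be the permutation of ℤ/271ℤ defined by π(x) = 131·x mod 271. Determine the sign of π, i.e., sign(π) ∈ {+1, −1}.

Orbit of 194 under x↦131x: [194, 211, 270, 140, 183, 125, 115]… (length divides ord_271(131)).
π_131 has 6 disjoint cycles with lengths [54, 54, 54, 54, 54, 1] on {0,…,270}.
6 cycles on 271: each ℓ→(−1)^(ℓ−1), product (−1)^265 = -1.
Zolotarev: (131|271) = -1, matching the cycle-count sign.

-1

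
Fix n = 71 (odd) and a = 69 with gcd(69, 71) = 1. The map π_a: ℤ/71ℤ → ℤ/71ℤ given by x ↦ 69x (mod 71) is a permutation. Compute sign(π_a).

Trace 50: π^k(50) = [50, 42, 58, 26, 19, 33, 5] for k=0..6.
Decompose π into cycles: lengths [70, 1] (2 cycles, including the fixed point 0).
n − c = 71 − 2 = 69; sign = (−1)^69 = -1.
Via Zolotarev, sign(π_{69}) = (69|71) = -1.

-1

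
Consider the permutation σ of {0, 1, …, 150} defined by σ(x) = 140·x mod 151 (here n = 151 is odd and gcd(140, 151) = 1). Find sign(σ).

Start at x=105: 105 → 53 → 21 → 71 → 125 → 135 → 25 → … (one orbit).
2 cycles of lengths [150, 1].
Σ(ℓ_i−1) = 151−2 = 149; sign = (−1)^149 = -1.

-1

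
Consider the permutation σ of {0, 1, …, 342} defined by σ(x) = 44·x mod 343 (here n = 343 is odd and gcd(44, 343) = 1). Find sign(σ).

Trace 270: π^k(270) = [270, 218, 331, 158, 92, 275, 95] for k=0..6.
Cycle lengths of π_44 on ℤ/343ℤ: [147, 147, 21, 21, 3, 3, 1]; 7 cycles in total.
Σ(ℓ_i−1) = 343−7 = 336; sign = (−1)^336 = +1.
(44|343)_J = +1 (Zolotarev's lemma cross-check).

+1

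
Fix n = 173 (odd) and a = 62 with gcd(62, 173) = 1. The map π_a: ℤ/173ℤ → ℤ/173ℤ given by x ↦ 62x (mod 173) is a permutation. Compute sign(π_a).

-1

Trace 168: π^k(168) = [168, 36, 156, 157, 46, 84, 18] for k=0..6.
π_62 has 2 disjoint cycles with lengths [172, 1] on {0,…,172}.
n − c = 173 − 2 = 171; sign = (−1)^171 = -1.
Via Zolotarev, sign(π_{62}) = (62|173) = -1.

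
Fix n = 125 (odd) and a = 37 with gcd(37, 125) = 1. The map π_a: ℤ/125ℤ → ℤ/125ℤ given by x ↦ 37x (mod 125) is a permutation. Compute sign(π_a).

Orbit of 52 under x↦37x: [52, 49, 63, 81, 122, 14, 18]… (length divides ord_125(37)).
π_37 has 4 disjoint cycles with lengths [100, 20, 4, 1] on {0,…,124}.
125 − 4 = 121 transpositions; sign(π) = (−1)^121 = -1.

-1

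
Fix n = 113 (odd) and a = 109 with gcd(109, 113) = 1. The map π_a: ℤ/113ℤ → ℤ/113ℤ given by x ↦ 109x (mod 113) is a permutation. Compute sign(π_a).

Start at x=28: 28 → 1 → 109 → 16 → 49 → 30 → 106 → 28 (one orbit).
Cycle type of π: 7×16 + 1; total 17 cycles.
17 cycles on 113: each ℓ→(−1)^(ℓ−1), product (−1)^96 = +1.

+1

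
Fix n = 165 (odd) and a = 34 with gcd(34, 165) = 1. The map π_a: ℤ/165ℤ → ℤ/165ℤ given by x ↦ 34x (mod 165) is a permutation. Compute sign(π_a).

Trace 34: π^k(34) = [34, 1] for k=0..1.
π_34 has 99 disjoint cycles with lengths [2, 2, 2, 2, 2, 2, 2, 2, 2, 2, 2, 2, 2, 2, 2, 2, 2, 2, 2, 2, 2, 2, 2, 2, 2, 2, 2, 2, 2, 2, 2, 2, 2, 2, 2, 2, 2, 2, 2, 2, 2, 2, 2, 2, 2, 2, 2, 2, 2, 2, 2, 2, 2, 2, 2, 2, 2, 2, 2, 2, 2, 2, 2, 2, 2, 2, 1, 1, 1, 1, 1, 1, 1, 1, 1, 1, 1, 1, 1, 1, 1, 1, 1, 1, 1, 1, 1, 1, 1, 1, 1, 1, 1, 1, 1, 1, 1, 1, 1] on {0,…,164}.
165 − 99 = 66 transpositions; sign(π) = (−1)^66 = +1.

+1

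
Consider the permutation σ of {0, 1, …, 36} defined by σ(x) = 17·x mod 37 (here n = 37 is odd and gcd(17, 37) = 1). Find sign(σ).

Start at x=16: 16 → 13 → 36 → 20 → 7 → 8 → 25 → … (one orbit).
Cycle type of π: 36 + 1; total 2 cycles.
37 − 2 = 35 transpositions; sign(π) = (−1)^35 = -1.

-1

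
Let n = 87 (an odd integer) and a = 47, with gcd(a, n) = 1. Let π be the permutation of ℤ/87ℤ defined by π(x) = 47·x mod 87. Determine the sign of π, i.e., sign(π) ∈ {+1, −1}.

+1

Trace 25: π^k(25) = [25, 44, 67, 17, 16, 56, 22] for k=0..6.
π_47 has 5 disjoint cycles with lengths [28, 28, 28, 2, 1] on {0,…,86}.
5 cycles on 87: each ℓ→(−1)^(ℓ−1), product (−1)^82 = +1.
The Jacobi symbol (47|87) = +1 (Zolotarev) agrees.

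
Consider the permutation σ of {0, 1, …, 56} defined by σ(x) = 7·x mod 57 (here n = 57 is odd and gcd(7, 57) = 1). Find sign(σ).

Start at x=1: 1 → 7 → 49 → 1 (one orbit).
Decompose π into cycles: lengths [3, 3, 3, 3, 3, 3, 3, 3, 3, 3, 3, 3, 3, 3, 3, 3, 3, 3, 1, 1, 1] (21 cycles, including the fixed point 0).
n − c = 57 − 21 = 36; sign = (−1)^36 = +1.
(7|57)_J = +1 (Zolotarev's lemma cross-check).

+1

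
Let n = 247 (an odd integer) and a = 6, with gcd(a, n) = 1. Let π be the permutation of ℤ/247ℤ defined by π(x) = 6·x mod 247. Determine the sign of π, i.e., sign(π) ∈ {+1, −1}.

-1

Start at x=64: 64 → 137 → 81 → 239 → 199 → 206 → 1 → … (one orbit).
The orbit structure of x ↦ 6x mod 247: 10 orbits of sizes [36, 36, 36, 36, 36, 36, 12, 9, 9, 1].
sign(π) = (−1)^{n − #cycles} = (−1)^{247−10} = (−1)^237 = -1.
Via Zolotarev, sign(π_{6}) = (6|247) = -1.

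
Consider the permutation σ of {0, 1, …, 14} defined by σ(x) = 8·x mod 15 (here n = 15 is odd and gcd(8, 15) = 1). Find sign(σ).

+1

Orbit of 1 under x↦8x: [1, 8, 4, 2]… (length divides ord_15(8)).
5 cycles of lengths [4, 4, 4, 2, 1].
5 cycles on 15: each ℓ→(−1)^(ℓ−1), product (−1)^10 = +1.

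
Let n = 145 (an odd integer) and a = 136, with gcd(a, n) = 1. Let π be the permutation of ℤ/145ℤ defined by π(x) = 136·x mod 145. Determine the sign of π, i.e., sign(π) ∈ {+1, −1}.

Orbit of 111 under x↦136x: [111, 16, 1, 136, 81, 141, 36]… (length divides ord_145(136)).
25 cycles of lengths [7, 7, 7, 7, 7, 7, 7, 7, 7, 7, 7, 7, 7, 7, 7, 7, 7, 7, 7, 7, 1, 1, 1, 1, 1].
Σ(ℓ_i−1) = 145−25 = 120; sign = (−1)^120 = +1.
Zolotarev: (136|145) = +1, matching the cycle-count sign.

+1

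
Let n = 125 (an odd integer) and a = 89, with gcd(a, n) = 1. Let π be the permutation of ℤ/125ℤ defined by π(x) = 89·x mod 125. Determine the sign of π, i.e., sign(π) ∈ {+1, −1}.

+1

Trace 114: π^k(114) = [114, 21, 119, 91, 99, 61, 54] for k=0..6.
π_89 has 7 disjoint cycles with lengths [50, 50, 10, 10, 2, 2, 1] on {0,…,124}.
125 − 7 = 118 transpositions; sign(π) = (−1)^118 = +1.
Check: (89/125) = +1 by Zolotarev.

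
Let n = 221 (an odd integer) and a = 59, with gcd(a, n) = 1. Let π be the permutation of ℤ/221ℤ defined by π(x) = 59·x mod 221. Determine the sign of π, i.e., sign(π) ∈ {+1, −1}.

Orbit of 64 under x↦59x: [64, 19, 16, 60, 4, 15, 1]… (length divides ord_221(59)).
12 cycles of lengths [24, 24, 24, 24, 24, 24, 24, 24, 12, 8, 8, 1].
Σ(ℓ_i−1) = 221−12 = 209; sign = (−1)^209 = -1.
Check: (59/221) = -1 by Zolotarev.

-1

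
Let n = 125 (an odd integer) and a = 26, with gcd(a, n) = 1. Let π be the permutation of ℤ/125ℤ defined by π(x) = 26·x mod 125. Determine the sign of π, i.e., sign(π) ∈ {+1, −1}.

+1

Trace 101: π^k(101) = [101, 1, 26, 51, 76] for k=0..4.
Cycle type of π: 5×20 + 1×25; total 45 cycles.
n − c = 125 − 45 = 80; sign = (−1)^80 = +1.
Zolotarev: (26|125) = +1, matching the cycle-count sign.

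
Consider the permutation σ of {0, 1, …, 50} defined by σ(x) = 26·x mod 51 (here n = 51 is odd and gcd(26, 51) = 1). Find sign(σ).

-1

Orbit of 32 under x↦26x: [32, 16, 8, 4, 2, 1, 26]… (length divides ord_51(26)).
Cycle type of π: 8×6 + 2 + 1; total 8 cycles.
Σ(ℓ_i−1) = 51−8 = 43; sign = (−1)^43 = -1.
The Jacobi symbol (26|51) = -1 (Zolotarev) agrees.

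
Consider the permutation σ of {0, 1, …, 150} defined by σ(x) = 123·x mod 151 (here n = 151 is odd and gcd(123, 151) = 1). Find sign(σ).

Trace 84: π^k(84) = [84, 64, 20, 44, 127, 68, 59] for k=0..6.
π_123 has 7 disjoint cycles with lengths [25, 25, 25, 25, 25, 25, 1] on {0,…,150}.
7 cycles on 151: each ℓ→(−1)^(ℓ−1), product (−1)^144 = +1.
Zolotarev: (123|151) = +1, matching the cycle-count sign.

+1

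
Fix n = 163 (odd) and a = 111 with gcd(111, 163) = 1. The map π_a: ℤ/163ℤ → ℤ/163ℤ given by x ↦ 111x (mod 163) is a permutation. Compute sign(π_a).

Orbit of 47 under x↦111x: [47, 1, 111, 96, 61, 88, 151]… (length divides ord_163(111)).
Decompose π into cycles: lengths [81, 81, 1] (3 cycles, including the fixed point 0).
With 3 cycles on 163 points, sign = (−1)^{163−3} = +1.
Via Zolotarev, sign(π_{111}) = (111|163) = +1.

+1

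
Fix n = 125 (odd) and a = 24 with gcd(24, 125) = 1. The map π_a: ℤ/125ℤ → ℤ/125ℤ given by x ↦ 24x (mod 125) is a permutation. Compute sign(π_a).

+1

Trace 124: π^k(124) = [124, 101, 49, 51, 99, 1, 24] for k=0..6.
The orbit structure of x ↦ 24x mod 125: 23 orbits of sizes [10, 10, 10, 10, 10, 10, 10, 10, 10, 10, 2, 2, 2, 2, 2, 2, 2, 2, 2, 2, 2, 2, 1].
With 23 cycles on 125 points, sign = (−1)^{125−23} = +1.
Via Zolotarev, sign(π_{24}) = (24|125) = +1.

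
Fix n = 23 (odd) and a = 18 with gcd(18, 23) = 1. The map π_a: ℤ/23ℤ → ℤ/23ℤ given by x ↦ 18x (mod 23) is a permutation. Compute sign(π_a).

Trace 8: π^k(8) = [8, 6, 16, 12, 9, 1, 18] for k=0..6.
Cycle lengths of π_18 on ℤ/23ℤ: [11, 11, 1]; 3 cycles in total.
23 − 3 = 20 transpositions; sign(π) = (−1)^20 = +1.
Via Zolotarev, sign(π_{18}) = (18|23) = +1.

+1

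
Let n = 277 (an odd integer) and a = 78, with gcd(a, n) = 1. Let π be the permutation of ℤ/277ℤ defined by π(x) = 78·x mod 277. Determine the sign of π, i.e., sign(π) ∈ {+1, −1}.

-1

Trace 223: π^k(223) = [223, 220, 263, 16, 140, 117, 262] for k=0..6.
Cycle type of π: 276 + 1; total 2 cycles.
sign(π) = (−1)^{n − #cycles} = (−1)^{277−2} = (−1)^275 = -1.
The Jacobi symbol (78|277) = -1 (Zolotarev) agrees.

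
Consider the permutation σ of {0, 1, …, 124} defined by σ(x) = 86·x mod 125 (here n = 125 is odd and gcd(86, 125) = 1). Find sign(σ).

+1

Start at x=56: 56 → 66 → 51 → 11 → 71 → 106 → 116 → … (one orbit).
13 cycles of lengths [25, 25, 25, 25, 5, 5, 5, 5, 1, 1, 1, 1, 1].
Σ(ℓ_i−1) = 125−13 = 112; sign = (−1)^112 = +1.
Check: (86/125) = +1 by Zolotarev.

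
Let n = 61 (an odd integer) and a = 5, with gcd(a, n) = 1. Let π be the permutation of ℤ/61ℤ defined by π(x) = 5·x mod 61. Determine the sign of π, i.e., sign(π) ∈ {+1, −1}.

Start at x=3: 3 → 15 → 14 → 9 → 45 → 42 → 27 → … (one orbit).
The orbit structure of x ↦ 5x mod 61: 3 orbits of sizes [30, 30, 1].
sign(π) = (−1)^{n − #cycles} = (−1)^{61−3} = (−1)^58 = +1.
(5|61)_J = +1 (Zolotarev's lemma cross-check).

+1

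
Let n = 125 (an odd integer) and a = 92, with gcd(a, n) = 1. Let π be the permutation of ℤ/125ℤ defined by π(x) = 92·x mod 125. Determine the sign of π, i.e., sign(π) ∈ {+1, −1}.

-1

Start at x=49: 49 → 8 → 111 → 87 → 4 → 118 → 106 → … (one orbit).
The orbit structure of x ↦ 92x mod 125: 4 orbits of sizes [100, 20, 4, 1].
sign(π) = (−1)^{n − #cycles} = (−1)^{125−4} = (−1)^121 = -1.
The Jacobi symbol (92|125) = -1 (Zolotarev) agrees.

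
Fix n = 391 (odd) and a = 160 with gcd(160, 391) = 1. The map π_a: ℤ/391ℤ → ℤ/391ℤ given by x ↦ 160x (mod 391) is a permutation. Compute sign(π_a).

Start at x=1: 1 → 160 → 185 → 275 → 208 → 45 → 162 → … (one orbit).
35 cycles of lengths [16, 16, 16, 16, 16, 16, 16, 16, 16, 16, 16, 16, 16, 16, 16, 16, 16, 16, 16, 16, 16, 16, 16, 2, 2, 2, 2, 2, 2, 2, 2, 2, 2, 2, 1].
391 − 35 = 356 transpositions; sign(π) = (−1)^356 = +1.
Via Zolotarev, sign(π_{160}) = (160|391) = +1.

+1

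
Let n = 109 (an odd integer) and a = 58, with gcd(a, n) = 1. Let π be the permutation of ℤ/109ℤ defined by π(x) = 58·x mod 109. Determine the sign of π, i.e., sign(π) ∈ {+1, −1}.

-1

Trace 70: π^k(70) = [70, 27, 40, 31, 54, 80, 62] for k=0..6.
Cycle type of π: 108 + 1; total 2 cycles.
n − c = 109 − 2 = 107; sign = (−1)^107 = -1.
The Jacobi symbol (58|109) = -1 (Zolotarev) agrees.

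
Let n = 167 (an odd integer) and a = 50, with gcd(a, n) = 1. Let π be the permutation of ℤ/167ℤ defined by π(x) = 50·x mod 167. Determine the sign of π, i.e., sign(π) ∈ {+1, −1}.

+1

Trace 85: π^k(85) = [85, 75, 76, 126, 121, 38, 63] for k=0..6.
3 cycles of lengths [83, 83, 1].
With 3 cycles on 167 points, sign = (−1)^{167−3} = +1.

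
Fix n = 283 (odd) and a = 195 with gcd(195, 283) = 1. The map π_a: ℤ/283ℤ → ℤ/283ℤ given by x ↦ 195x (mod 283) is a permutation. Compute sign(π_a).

+1

Start at x=204: 204 → 160 → 70 → 66 → 135 → 6 → 38 → … (one orbit).
π_195 has 3 disjoint cycles with lengths [141, 141, 1] on {0,…,282}.
With 3 cycles on 283 points, sign = (−1)^{283−3} = +1.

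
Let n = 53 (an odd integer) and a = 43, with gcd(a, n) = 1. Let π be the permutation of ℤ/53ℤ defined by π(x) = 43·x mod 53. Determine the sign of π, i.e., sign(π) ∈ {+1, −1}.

Start at x=43: 43 → 47 → 7 → 36 → 11 → 49 → 40 → … (one orbit).
Cycle type of π: 26×2 + 1; total 3 cycles.
53 − 3 = 50 transpositions; sign(π) = (−1)^50 = +1.
(43|53)_J = +1 (Zolotarev's lemma cross-check).

+1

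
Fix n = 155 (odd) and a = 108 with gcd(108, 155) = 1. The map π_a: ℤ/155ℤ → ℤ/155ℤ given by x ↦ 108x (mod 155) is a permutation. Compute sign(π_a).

Orbit of 27 under x↦108x: [27, 126, 123, 109, 147, 66, 153]… (length divides ord_155(108)).
Decompose π into cycles: lengths [20, 20, 20, 20, 20, 20, 10, 10, 10, 4, 1] (11 cycles, including the fixed point 0).
n − c = 155 − 11 = 144; sign = (−1)^144 = +1.

+1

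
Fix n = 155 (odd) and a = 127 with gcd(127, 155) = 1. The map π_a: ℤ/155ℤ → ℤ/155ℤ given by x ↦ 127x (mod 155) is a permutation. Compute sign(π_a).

Trace 3: π^k(3) = [3, 71, 27, 19, 88, 16, 17] for k=0..6.
The orbit structure of x ↦ 127x mod 155: 5 orbits of sizes [60, 60, 30, 4, 1].
n − c = 155 − 5 = 150; sign = (−1)^150 = +1.
Check: (127/155) = +1 by Zolotarev.

+1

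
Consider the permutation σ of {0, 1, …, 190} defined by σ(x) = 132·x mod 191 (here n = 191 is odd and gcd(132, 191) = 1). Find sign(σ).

-1

Trace 50: π^k(50) = [50, 106, 49, 165, 6, 28, 67] for k=0..6.
2 cycles of lengths [190, 1].
n − c = 191 − 2 = 189; sign = (−1)^189 = -1.
The Jacobi symbol (132|191) = -1 (Zolotarev) agrees.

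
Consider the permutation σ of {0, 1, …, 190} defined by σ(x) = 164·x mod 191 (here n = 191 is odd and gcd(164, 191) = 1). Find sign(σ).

-1

Trace 123: π^k(123) = [123, 117, 88, 107, 167, 75, 76] for k=0..6.
Cycle lengths of π_164 on ℤ/191ℤ: [190, 1]; 2 cycles in total.
With 2 cycles on 191 points, sign = (−1)^{191−2} = -1.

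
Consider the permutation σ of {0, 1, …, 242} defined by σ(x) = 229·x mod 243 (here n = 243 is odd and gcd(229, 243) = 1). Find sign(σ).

Start at x=97: 97 → 100 → 58 → 160 → 190 → 13 → 61 → … (one orbit).
Cycle lengths of π_229 on ℤ/243ℤ: [81, 81, 27, 27, 9, 9, 3, 3, 1, 1, 1]; 11 cycles in total.
sign(π) = (−1)^{n − #cycles} = (−1)^{243−11} = (−1)^232 = +1.
(229|243)_J = +1 (Zolotarev's lemma cross-check).

+1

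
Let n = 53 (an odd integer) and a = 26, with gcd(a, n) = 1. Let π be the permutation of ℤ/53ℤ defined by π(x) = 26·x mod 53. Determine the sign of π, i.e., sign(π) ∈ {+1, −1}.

Start at x=35: 35 → 9 → 22 → 42 → 32 → 37 → 8 → … (one orbit).
Cycle type of π: 52 + 1; total 2 cycles.
2 cycles on 53: each ℓ→(−1)^(ℓ−1), product (−1)^51 = -1.
Check: (26/53) = -1 by Zolotarev.

-1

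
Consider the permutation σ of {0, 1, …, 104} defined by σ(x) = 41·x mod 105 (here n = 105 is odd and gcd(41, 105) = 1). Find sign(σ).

Orbit of 1 under x↦41x: [1, 41]… (length divides ord_105(41)).
Decompose π into cycles: lengths [2, 2, 2, 2, 2, 2, 2, 2, 2, 2, 2, 2, 2, 2, 2, 2, 2, 2, 2, 2, 2, 2, 2, 2, 2, 2, 2, 2, 2, 2, 2, 2, 2, 2, 2, 2, 2, 2, 2, 2, 2, 2, 2, 2, 2, 2, 2, 2, 2, 2, 1, 1, 1, 1, 1] (55 cycles, including the fixed point 0).
Σ(ℓ_i−1) = 105−55 = 50; sign = (−1)^50 = +1.

+1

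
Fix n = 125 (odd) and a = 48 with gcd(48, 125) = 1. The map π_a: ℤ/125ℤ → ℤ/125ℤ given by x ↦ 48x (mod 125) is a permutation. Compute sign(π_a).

-1

Orbit of 74 under x↦48x: [74, 52, 121, 58, 34, 7, 86]… (length divides ord_125(48)).
Cycle type of π: 100 + 20 + 4 + 1; total 4 cycles.
With 4 cycles on 125 points, sign = (−1)^{125−4} = -1.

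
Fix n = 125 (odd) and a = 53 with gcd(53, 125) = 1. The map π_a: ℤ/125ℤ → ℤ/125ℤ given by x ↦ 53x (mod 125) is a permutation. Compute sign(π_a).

Trace 113: π^k(113) = [113, 114, 42, 101, 103, 84, 77] for k=0..6.
Decompose π into cycles: lengths [100, 20, 4, 1] (4 cycles, including the fixed point 0).
Σ(ℓ_i−1) = 125−4 = 121; sign = (−1)^121 = -1.
The Jacobi symbol (53|125) = -1 (Zolotarev) agrees.

-1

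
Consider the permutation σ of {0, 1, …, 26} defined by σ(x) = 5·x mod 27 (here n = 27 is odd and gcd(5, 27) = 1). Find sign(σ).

Trace 16: π^k(16) = [16, 26, 22, 2, 10, 23, 7] for k=0..6.
Decompose π into cycles: lengths [18, 6, 2, 1] (4 cycles, including the fixed point 0).
4 cycles on 27: each ℓ→(−1)^(ℓ−1), product (−1)^23 = -1.
The Jacobi symbol (5|27) = -1 (Zolotarev) agrees.

-1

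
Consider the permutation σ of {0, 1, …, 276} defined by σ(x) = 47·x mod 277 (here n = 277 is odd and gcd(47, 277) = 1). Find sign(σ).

+1

Start at x=147: 147 → 261 → 79 → 112 → 1 → 47 → 270 → … (one orbit).
3 cycles of lengths [138, 138, 1].
With 3 cycles on 277 points, sign = (−1)^{277−3} = +1.
(47|277)_J = +1 (Zolotarev's lemma cross-check).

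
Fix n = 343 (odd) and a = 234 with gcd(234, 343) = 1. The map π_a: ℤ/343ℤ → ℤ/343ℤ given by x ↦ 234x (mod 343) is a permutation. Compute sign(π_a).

Orbit of 172 under x↦234x: [172, 117, 281, 241, 142, 300, 228]… (length divides ord_343(234)).
4 cycles of lengths [294, 42, 6, 1].
sign(π) = (−1)^{n − #cycles} = (−1)^{343−4} = (−1)^339 = -1.

-1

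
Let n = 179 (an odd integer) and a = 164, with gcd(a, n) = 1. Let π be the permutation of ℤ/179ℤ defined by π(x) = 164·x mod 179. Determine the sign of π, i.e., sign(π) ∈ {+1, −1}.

-1

Orbit of 126 under x↦164x: [126, 79, 68, 54, 85, 157, 151]… (length divides ord_179(164)).
π_164 has 2 disjoint cycles with lengths [178, 1] on {0,…,178}.
With 2 cycles on 179 points, sign = (−1)^{179−2} = -1.
(164|179)_J = -1 (Zolotarev's lemma cross-check).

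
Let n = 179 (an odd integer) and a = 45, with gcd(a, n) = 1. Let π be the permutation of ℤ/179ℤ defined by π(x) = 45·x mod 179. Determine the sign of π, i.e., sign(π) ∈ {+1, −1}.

+1

Orbit of 172 under x↦45x: [172, 43, 145, 81, 65, 61, 60]… (length divides ord_179(45)).
Cycle lengths of π_45 on ℤ/179ℤ: [89, 89, 1]; 3 cycles in total.
179 − 3 = 176 transpositions; sign(π) = (−1)^176 = +1.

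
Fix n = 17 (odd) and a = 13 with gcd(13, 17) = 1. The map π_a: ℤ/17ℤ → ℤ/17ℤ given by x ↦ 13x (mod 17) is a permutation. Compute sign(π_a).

+1

Trace 16: π^k(16) = [16, 4, 1, 13] for k=0..3.
Cycle lengths of π_13 on ℤ/17ℤ: [4, 4, 4, 4, 1]; 5 cycles in total.
sign(π) = (−1)^{n − #cycles} = (−1)^{17−5} = (−1)^12 = +1.
Zolotarev: (13|17) = +1, matching the cycle-count sign.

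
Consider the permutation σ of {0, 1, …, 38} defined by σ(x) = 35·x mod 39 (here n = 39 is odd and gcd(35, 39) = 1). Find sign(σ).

Trace 1: π^k(1) = [1, 35, 16, 14, 22, 29] for k=0..5.
The orbit structure of x ↦ 35x mod 39: 10 orbits of sizes [6, 6, 6, 6, 3, 3, 3, 3, 2, 1].
n − c = 39 − 10 = 29; sign = (−1)^29 = -1.
(35|39)_J = -1 (Zolotarev's lemma cross-check).

-1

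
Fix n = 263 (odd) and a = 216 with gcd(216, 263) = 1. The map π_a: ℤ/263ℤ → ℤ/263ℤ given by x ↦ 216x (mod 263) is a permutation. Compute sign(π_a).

+1

Start at x=66: 66 → 54 → 92 → 147 → 192 → 181 → 172 → … (one orbit).
The orbit structure of x ↦ 216x mod 263: 3 orbits of sizes [131, 131, 1].
263 − 3 = 260 transpositions; sign(π) = (−1)^260 = +1.
The Jacobi symbol (216|263) = +1 (Zolotarev) agrees.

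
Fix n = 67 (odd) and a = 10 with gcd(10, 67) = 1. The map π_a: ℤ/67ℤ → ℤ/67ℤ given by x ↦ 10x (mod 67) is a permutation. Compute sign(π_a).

+1

Trace 22: π^k(22) = [22, 19, 56, 24, 39, 55, 14] for k=0..6.
π_10 has 3 disjoint cycles with lengths [33, 33, 1] on {0,…,66}.
3 cycles on 67: each ℓ→(−1)^(ℓ−1), product (−1)^64 = +1.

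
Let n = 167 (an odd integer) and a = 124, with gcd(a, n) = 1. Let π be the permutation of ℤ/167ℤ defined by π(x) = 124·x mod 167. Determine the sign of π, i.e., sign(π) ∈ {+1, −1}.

+1

Start at x=32: 32 → 127 → 50 → 21 → 99 → 85 → 19 → … (one orbit).
The orbit structure of x ↦ 124x mod 167: 3 orbits of sizes [83, 83, 1].
Σ(ℓ_i−1) = 167−3 = 164; sign = (−1)^164 = +1.
The Jacobi symbol (124|167) = +1 (Zolotarev) agrees.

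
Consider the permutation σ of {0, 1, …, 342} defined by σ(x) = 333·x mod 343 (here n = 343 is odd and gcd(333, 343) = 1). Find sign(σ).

Trace 155: π^k(155) = [155, 165, 65, 36, 326, 170, 15] for k=0..6.
Decompose π into cycles: lengths [147, 147, 21, 21, 3, 3, 1] (7 cycles, including the fixed point 0).
Σ(ℓ_i−1) = 343−7 = 336; sign = (−1)^336 = +1.

+1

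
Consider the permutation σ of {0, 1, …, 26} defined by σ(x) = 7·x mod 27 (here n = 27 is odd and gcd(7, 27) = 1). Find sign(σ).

Trace 10: π^k(10) = [10, 16, 4, 1, 7, 22, 19] for k=0..6.
Cycle lengths of π_7 on ℤ/27ℤ: [9, 9, 3, 3, 1, 1, 1]; 7 cycles in total.
With 7 cycles on 27 points, sign = (−1)^{27−7} = +1.
(7|27)_J = +1 (Zolotarev's lemma cross-check).

+1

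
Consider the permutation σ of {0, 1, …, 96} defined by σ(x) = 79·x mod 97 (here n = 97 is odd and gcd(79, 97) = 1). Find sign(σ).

+1

Trace 85: π^k(85) = [85, 22, 89, 47, 27, 96, 18] for k=0..6.
Cycle type of π: 16×6 + 1; total 7 cycles.
With 7 cycles on 97 points, sign = (−1)^{97−7} = +1.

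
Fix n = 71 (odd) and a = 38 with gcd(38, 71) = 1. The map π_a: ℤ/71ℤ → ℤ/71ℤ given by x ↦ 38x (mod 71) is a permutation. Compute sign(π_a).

Trace 6: π^k(6) = [6, 15, 2, 5, 48, 49, 16] for k=0..6.
The orbit structure of x ↦ 38x mod 71: 3 orbits of sizes [35, 35, 1].
n − c = 71 − 3 = 68; sign = (−1)^68 = +1.
(38|71)_J = +1 (Zolotarev's lemma cross-check).

+1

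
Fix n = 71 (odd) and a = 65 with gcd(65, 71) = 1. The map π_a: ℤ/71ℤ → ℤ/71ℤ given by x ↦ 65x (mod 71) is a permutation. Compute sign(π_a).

-1

Orbit of 13 under x↦65x: [13, 64, 42, 32, 21, 16, 46]… (length divides ord_71(65)).
Cycle type of π: 70 + 1; total 2 cycles.
n − c = 71 − 2 = 69; sign = (−1)^69 = -1.
The Jacobi symbol (65|71) = -1 (Zolotarev) agrees.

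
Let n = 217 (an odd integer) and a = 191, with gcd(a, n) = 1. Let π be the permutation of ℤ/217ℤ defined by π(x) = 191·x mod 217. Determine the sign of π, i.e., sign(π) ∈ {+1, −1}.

+1

Orbit of 191 under x↦191x: [191, 25, 1]… (length divides ord_217(191)).
The orbit structure of x ↦ 191x mod 217: 73 orbits of sizes [3, 3, 3, 3, 3, 3, 3, 3, 3, 3, 3, 3, 3, 3, 3, 3, 3, 3, 3, 3, 3, 3, 3, 3, 3, 3, 3, 3, 3, 3, 3, 3, 3, 3, 3, 3, 3, 3, 3, 3, 3, 3, 3, 3, 3, 3, 3, 3, 3, 3, 3, 3, 3, 3, 3, 3, 3, 3, 3, 3, 3, 3, 3, 3, 3, 3, 3, 3, 3, 3, 3, 3, 1].
With 73 cycles on 217 points, sign = (−1)^{217−73} = +1.
Check: (191/217) = +1 by Zolotarev.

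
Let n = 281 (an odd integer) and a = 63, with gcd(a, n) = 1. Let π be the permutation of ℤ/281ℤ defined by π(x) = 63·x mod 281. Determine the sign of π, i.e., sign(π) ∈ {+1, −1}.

Start at x=79: 79 → 200 → 236 → 256 → 111 → 249 → 232 → … (one orbit).
The orbit structure of x ↦ 63x mod 281: 9 orbits of sizes [35, 35, 35, 35, 35, 35, 35, 35, 1].
With 9 cycles on 281 points, sign = (−1)^{281−9} = +1.

+1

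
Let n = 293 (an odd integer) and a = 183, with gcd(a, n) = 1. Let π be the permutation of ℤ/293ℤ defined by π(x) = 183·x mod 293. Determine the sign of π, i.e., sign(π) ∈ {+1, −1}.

-1

Trace 219: π^k(219) = [219, 229, 8, 292, 110, 206, 194] for k=0..6.
Cycle type of π: 292 + 1; total 2 cycles.
sign(π) = (−1)^{n − #cycles} = (−1)^{293−2} = (−1)^291 = -1.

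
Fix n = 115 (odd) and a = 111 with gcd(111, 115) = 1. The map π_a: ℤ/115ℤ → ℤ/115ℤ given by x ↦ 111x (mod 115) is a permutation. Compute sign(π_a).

-1

Orbit of 56 under x↦111x: [56, 6, 91, 96, 76, 41, 66]… (length divides ord_115(111)).
The orbit structure of x ↦ 111x mod 115: 10 orbits of sizes [22, 22, 22, 22, 22, 1, 1, 1, 1, 1].
10 cycles on 115: each ℓ→(−1)^(ℓ−1), product (−1)^105 = -1.
Zolotarev: (111|115) = -1, matching the cycle-count sign.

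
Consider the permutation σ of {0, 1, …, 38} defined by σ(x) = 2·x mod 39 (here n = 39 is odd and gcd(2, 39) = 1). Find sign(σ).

+1

Orbit of 16 under x↦2x: [16, 32, 25, 11, 22, 5, 10]… (length divides ord_39(2)).
π_2 has 5 disjoint cycles with lengths [12, 12, 12, 2, 1] on {0,…,38}.
5 cycles on 39: each ℓ→(−1)^(ℓ−1), product (−1)^34 = +1.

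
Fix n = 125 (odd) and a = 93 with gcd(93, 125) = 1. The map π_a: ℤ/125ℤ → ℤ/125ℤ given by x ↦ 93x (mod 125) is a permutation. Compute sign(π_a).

-1

Start at x=74: 74 → 7 → 26 → 43 → 124 → 32 → 101 → … (one orbit).
Cycle type of π: 20×5 + 4×6 + 1; total 12 cycles.
n − c = 125 − 12 = 113; sign = (−1)^113 = -1.
Via Zolotarev, sign(π_{93}) = (93|125) = -1.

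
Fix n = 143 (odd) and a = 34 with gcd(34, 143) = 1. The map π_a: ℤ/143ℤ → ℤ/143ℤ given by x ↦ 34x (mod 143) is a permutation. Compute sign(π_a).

Orbit of 12 under x↦34x: [12, 122, 1, 34]… (length divides ord_143(34)).
Cycle lengths of π_34 on ℤ/143ℤ: [4, 4, 4, 4, 4, 4, 4, 4, 4, 4, 4, 4, 4, 4, 4, 4, 4, 4, 4, 4, 4, 4, 4, 4, 4, 4, 4, 4, 4, 4, 4, 4, 4, 1, 1, 1, 1, 1, 1, 1, 1, 1, 1, 1]; 44 cycles in total.
Σ(ℓ_i−1) = 143−44 = 99; sign = (−1)^99 = -1.
Zolotarev: (34|143) = -1, matching the cycle-count sign.

-1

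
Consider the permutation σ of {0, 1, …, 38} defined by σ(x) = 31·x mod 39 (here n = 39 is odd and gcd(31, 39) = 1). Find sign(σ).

Start at x=1: 1 → 31 → 25 → 34 → 1 (one orbit).
The orbit structure of x ↦ 31x mod 39: 12 orbits of sizes [4, 4, 4, 4, 4, 4, 4, 4, 4, 1, 1, 1].
12 cycles on 39: each ℓ→(−1)^(ℓ−1), product (−1)^27 = -1.

-1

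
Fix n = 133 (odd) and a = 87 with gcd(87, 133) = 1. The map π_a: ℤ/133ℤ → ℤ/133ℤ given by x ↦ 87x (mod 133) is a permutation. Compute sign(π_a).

-1

Orbit of 1 under x↦87x: [1, 87, 121, 20, 11, 26]… (length divides ord_133(87)).
Cycle lengths of π_87 on ℤ/133ℤ: [6, 6, 6, 6, 6, 6, 6, 6, 6, 6, 6, 6, 6, 6, 6, 6, 6, 6, 6, 3, 3, 3, 3, 3, 3, 1]; 26 cycles in total.
133 − 26 = 107 transpositions; sign(π) = (−1)^107 = -1.
Zolotarev: (87|133) = -1, matching the cycle-count sign.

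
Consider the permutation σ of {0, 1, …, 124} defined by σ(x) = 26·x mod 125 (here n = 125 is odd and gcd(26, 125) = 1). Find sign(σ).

+1

Start at x=26: 26 → 51 → 76 → 101 → 1 → 26 (one orbit).
Decompose π into cycles: lengths [5, 5, 5, 5, 5, 5, 5, 5, 5, 5, 5, 5, 5, 5, 5, 5, 5, 5, 5, 5, 1, 1, 1, 1, 1, 1, 1, 1, 1, 1, 1, 1, 1, 1, 1, 1, 1, 1, 1, 1, 1, 1, 1, 1, 1] (45 cycles, including the fixed point 0).
n − c = 125 − 45 = 80; sign = (−1)^80 = +1.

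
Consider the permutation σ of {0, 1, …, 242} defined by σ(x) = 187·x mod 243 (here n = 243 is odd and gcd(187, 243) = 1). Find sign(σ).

+1

Start at x=52: 52 → 4 → 19 → 151 → 49 → 172 → 88 → … (one orbit).
Decompose π into cycles: lengths [81, 81, 27, 27, 9, 9, 3, 3, 1, 1, 1] (11 cycles, including the fixed point 0).
243 − 11 = 232 transpositions; sign(π) = (−1)^232 = +1.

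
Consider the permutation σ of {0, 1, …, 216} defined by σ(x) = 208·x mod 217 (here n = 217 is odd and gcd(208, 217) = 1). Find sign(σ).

Trace 190: π^k(190) = [190, 26, 200, 153, 142, 24, 1] for k=0..6.
π_208 has 9 disjoint cycles with lengths [30, 30, 30, 30, 30, 30, 30, 6, 1] on {0,…,216}.
217 − 9 = 208 transpositions; sign(π) = (−1)^208 = +1.

+1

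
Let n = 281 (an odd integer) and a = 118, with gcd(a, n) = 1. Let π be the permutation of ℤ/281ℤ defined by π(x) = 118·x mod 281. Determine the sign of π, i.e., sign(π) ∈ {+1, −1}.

+1

Orbit of 217 under x↦118x: [217, 35, 196, 86, 32, 123, 183]… (length divides ord_281(118)).
The orbit structure of x ↦ 118x mod 281: 5 orbits of sizes [70, 70, 70, 70, 1].
Σ(ℓ_i−1) = 281−5 = 276; sign = (−1)^276 = +1.
Check: (118/281) = +1 by Zolotarev.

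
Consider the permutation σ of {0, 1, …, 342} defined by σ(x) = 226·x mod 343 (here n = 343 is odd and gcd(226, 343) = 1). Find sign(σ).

+1

Start at x=18: 18 → 295 → 128 → 116 → 148 → 177 → 214 → … (one orbit).
π_226 has 31 disjoint cycles with lengths [21, 21, 21, 21, 21, 21, 21, 21, 21, 21, 21, 21, 21, 21, 3, 3, 3, 3, 3, 3, 3, 3, 3, 3, 3, 3, 3, 3, 3, 3, 1] on {0,…,342}.
With 31 cycles on 343 points, sign = (−1)^{343−31} = +1.
Zolotarev: (226|343) = +1, matching the cycle-count sign.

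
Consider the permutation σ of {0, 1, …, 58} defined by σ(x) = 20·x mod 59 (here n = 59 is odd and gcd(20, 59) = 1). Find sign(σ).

Orbit of 21 under x↦20x: [21, 7, 22, 27, 9, 3, 1]… (length divides ord_59(20)).
3 cycles of lengths [29, 29, 1].
59 − 3 = 56 transpositions; sign(π) = (−1)^56 = +1.

+1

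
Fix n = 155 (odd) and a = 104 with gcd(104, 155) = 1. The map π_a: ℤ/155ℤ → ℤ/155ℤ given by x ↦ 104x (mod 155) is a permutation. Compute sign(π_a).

-1

Orbit of 71 under x↦104x: [71, 99, 66, 44, 81, 54, 36]… (length divides ord_155(104)).
The orbit structure of x ↦ 104x mod 155: 8 orbits of sizes [30, 30, 30, 30, 30, 2, 2, 1].
With 8 cycles on 155 points, sign = (−1)^{155−8} = -1.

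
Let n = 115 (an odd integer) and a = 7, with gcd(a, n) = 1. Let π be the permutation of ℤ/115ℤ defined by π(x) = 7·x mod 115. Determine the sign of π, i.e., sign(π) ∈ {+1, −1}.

+1

Orbit of 102 under x↦7x: [102, 24, 53, 26, 67, 9, 63]… (length divides ord_115(7)).
5 cycles of lengths [44, 44, 22, 4, 1].
Σ(ℓ_i−1) = 115−5 = 110; sign = (−1)^110 = +1.
Check: (7/115) = +1 by Zolotarev.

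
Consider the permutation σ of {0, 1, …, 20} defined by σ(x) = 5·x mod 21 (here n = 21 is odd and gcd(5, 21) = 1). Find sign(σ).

+1

Start at x=16: 16 → 17 → 1 → 5 → 4 → 20 → 16 (one orbit).
Cycle type of π: 6×3 + 2 + 1; total 5 cycles.
5 cycles on 21: each ℓ→(−1)^(ℓ−1), product (−1)^16 = +1.
(5|21)_J = +1 (Zolotarev's lemma cross-check).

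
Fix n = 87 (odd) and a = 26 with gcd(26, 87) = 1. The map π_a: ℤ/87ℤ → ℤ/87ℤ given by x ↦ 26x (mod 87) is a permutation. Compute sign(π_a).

+1

Trace 7: π^k(7) = [7, 8, 34, 14, 16, 68, 28] for k=0..6.
5 cycles of lengths [28, 28, 28, 2, 1].
5 cycles on 87: each ℓ→(−1)^(ℓ−1), product (−1)^82 = +1.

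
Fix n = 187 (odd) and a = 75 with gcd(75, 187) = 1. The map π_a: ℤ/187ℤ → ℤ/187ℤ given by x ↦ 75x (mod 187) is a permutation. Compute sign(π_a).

Trace 122: π^k(122) = [122, 174, 147, 179, 148, 67, 163] for k=0..6.
Cycle lengths of π_75 on ℤ/187ℤ: [80, 80, 16, 5, 5, 1]; 6 cycles in total.
With 6 cycles on 187 points, sign = (−1)^{187−6} = -1.
The Jacobi symbol (75|187) = -1 (Zolotarev) agrees.

-1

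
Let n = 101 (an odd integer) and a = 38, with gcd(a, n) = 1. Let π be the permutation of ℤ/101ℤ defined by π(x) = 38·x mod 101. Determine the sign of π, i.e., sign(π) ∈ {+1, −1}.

Orbit of 67 under x↦38x: [67, 21, 91, 24, 3, 13, 90]… (length divides ord_101(38)).
Decompose π into cycles: lengths [100, 1] (2 cycles, including the fixed point 0).
101 − 2 = 99 transpositions; sign(π) = (−1)^99 = -1.

-1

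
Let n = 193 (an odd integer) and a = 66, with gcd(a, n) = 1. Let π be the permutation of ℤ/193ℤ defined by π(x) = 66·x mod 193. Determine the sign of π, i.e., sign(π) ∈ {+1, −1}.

Trace 127: π^k(127) = [127, 83, 74, 59, 34, 121, 73] for k=0..6.
2 cycles of lengths [192, 1].
193 − 2 = 191 transpositions; sign(π) = (−1)^191 = -1.

-1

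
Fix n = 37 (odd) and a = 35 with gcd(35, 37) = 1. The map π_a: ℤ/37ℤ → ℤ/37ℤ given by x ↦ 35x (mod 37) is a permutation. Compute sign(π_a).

Trace 30: π^k(30) = [30, 14, 9, 19, 36, 2, 33] for k=0..6.
The orbit structure of x ↦ 35x mod 37: 2 orbits of sizes [36, 1].
Σ(ℓ_i−1) = 37−2 = 35; sign = (−1)^35 = -1.
Check: (35/37) = -1 by Zolotarev.

-1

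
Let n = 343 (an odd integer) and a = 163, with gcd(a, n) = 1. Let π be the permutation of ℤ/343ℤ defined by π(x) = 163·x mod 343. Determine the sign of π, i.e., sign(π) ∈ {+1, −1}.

Trace 289: π^k(289) = [289, 116, 43, 149, 277, 218, 205] for k=0..6.
Decompose π into cycles: lengths [147, 147, 21, 21, 3, 3, 1] (7 cycles, including the fixed point 0).
7 cycles on 343: each ℓ→(−1)^(ℓ−1), product (−1)^336 = +1.
(163|343)_J = +1 (Zolotarev's lemma cross-check).

+1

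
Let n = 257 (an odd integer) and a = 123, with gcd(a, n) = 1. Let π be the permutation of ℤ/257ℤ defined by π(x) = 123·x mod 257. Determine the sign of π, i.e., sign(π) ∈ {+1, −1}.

+1

Start at x=225: 225 → 176 → 60 → 184 → 16 → 169 → 227 → … (one orbit).
5 cycles of lengths [64, 64, 64, 64, 1].
With 5 cycles on 257 points, sign = (−1)^{257−5} = +1.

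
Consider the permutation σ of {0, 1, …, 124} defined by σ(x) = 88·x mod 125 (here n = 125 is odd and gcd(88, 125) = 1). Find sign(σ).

-1

Trace 69: π^k(69) = [69, 72, 86, 68, 109, 92, 96] for k=0..6.
Cycle type of π: 100 + 20 + 4 + 1; total 4 cycles.
sign(π) = (−1)^{n − #cycles} = (−1)^{125−4} = (−1)^121 = -1.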